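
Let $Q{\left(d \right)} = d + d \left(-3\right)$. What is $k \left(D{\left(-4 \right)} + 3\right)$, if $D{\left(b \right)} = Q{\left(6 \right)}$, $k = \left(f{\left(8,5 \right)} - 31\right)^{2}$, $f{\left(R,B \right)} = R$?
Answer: $-4761$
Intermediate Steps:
$Q{\left(d \right)} = - 2 d$ ($Q{\left(d \right)} = d - 3 d = - 2 d$)
$k = 529$ ($k = \left(8 - 31\right)^{2} = \left(-23\right)^{2} = 529$)
$D{\left(b \right)} = -12$ ($D{\left(b \right)} = \left(-2\right) 6 = -12$)
$k \left(D{\left(-4 \right)} + 3\right) = 529 \left(-12 + 3\right) = 529 \left(-9\right) = -4761$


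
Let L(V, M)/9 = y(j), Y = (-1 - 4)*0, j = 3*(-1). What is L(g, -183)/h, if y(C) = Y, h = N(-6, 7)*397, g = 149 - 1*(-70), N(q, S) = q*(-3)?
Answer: 0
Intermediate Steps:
N(q, S) = -3*q
g = 219 (g = 149 + 70 = 219)
j = -3
h = 7146 (h = -3*(-6)*397 = 18*397 = 7146)
Y = 0 (Y = -5*0 = 0)
y(C) = 0
L(V, M) = 0 (L(V, M) = 9*0 = 0)
L(g, -183)/h = 0/7146 = 0*(1/7146) = 0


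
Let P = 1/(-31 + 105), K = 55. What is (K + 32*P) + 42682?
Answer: 1581285/37 ≈ 42737.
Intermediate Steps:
P = 1/74 ≈ 0.013514
(K + 32*P) + 42682 = (55 + 32*(1/74)) + 42682 = (55 + 16/37) + 42682 = 2051/37 + 42682 = 1581285/37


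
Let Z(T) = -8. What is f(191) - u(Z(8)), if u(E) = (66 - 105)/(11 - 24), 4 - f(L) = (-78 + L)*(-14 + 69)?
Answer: -6214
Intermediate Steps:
f(L) = 4294 - 55*L (f(L) = 4 - (-78 + L)*(-14 + 69) = 4 - (-78 + L)*55 = 4 - (-4290 + 55*L) = 4 + (4290 - 55*L) = 4294 - 55*L)
u(E) = 3 (u(E) = -39/(-13) = -39*(-1/13) = 3)
f(191) - u(Z(8)) = (4294 - 55*191) - 1*3 = (4294 - 10505) - 3 = -6211 - 3 = -6214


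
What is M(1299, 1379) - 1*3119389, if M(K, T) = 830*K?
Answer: -2041219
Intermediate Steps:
M(1299, 1379) - 1*3119389 = 830*1299 - 1*3119389 = 1078170 - 3119389 = -2041219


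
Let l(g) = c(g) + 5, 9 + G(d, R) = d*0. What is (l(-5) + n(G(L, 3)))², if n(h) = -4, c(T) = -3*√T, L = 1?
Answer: (1 - 3*I*√5)² ≈ -44.0 - 13.416*I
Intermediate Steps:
G(d, R) = -9 (G(d, R) = -9 + d*0 = -9 + 0 = -9)
l(g) = 5 - 3*√g (l(g) = -3*√g + 5 = 5 - 3*√g)
(l(-5) + n(G(L, 3)))² = ((5 - 3*I*√5) - 4)² = (1 - 3*I*√5)²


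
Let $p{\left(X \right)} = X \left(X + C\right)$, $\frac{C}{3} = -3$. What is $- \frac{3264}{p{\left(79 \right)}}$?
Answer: $- \frac{1632}{2765} \approx -0.59023$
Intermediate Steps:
$C = -9$ ($C = 3 \left(-3\right) = -9$)
$p{\left(X \right)} = X \left(-9 + X\right)$ ($p{\left(X \right)} = X \left(X - 9\right) = X \left(-9 + X\right)$)
$- \frac{3264}{p{\left(79 \right)}} = - \frac{3264}{79 \left(-9 + 79\right)} = - \frac{3264}{79 \cdot 70} = - \frac{3264}{5530} = \left(-3264\right) \frac{1}{5530} = - \frac{1632}{2765}$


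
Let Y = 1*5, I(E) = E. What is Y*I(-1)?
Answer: -5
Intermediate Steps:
Y = 5
Y*I(-1) = 5*(-1) = -5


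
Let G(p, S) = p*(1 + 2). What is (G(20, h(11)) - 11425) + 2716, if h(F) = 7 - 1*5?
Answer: -8649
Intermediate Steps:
h(F) = 2 (h(F) = 7 - 5 = 2)
G(p, S) = 3*p (G(p, S) = p*3 = 3*p)
(G(20, h(11)) - 11425) + 2716 = (3*20 - 11425) + 2716 = (60 - 11425) + 2716 = -11365 + 2716 = -8649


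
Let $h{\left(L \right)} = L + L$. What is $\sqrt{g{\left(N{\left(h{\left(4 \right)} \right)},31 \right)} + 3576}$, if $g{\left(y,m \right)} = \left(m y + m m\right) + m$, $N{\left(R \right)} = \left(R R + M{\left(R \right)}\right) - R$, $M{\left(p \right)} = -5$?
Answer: $\sqrt{6149} \approx 78.416$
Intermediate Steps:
$h{\left(L \right)} = 2 L$
$N{\left(R \right)} = -5 + R^{2} - R$ ($N{\left(R \right)} = \left(R R - 5\right) - R = \left(R^{2} - 5\right) - R = \left(-5 + R^{2}\right) - R = -5 + R^{2} - R$)
$g{\left(y,m \right)} = m + m^{2} + m y$ ($g{\left(y,m \right)} = \left(m y + m^{2}\right) + m = \left(m^{2} + m y\right) + m = m + m^{2} + m y$)
$\sqrt{g{\left(N{\left(h{\left(4 \right)} \right)},31 \right)} + 3576} = \sqrt{31 \left(1 + 31 - \left(5 - 64 + 8\right)\right) + 3576} = \sqrt{31 \left(1 + 31 - \left(13 - 64\right)\right) + 3576} = \sqrt{31 \left(1 + 31 - -51\right) + 3576} = \sqrt{31 \left(1 + 31 + 51\right) + 3576} = \sqrt{31 \cdot 83 + 3576} = \sqrt{2573 + 3576} = \sqrt{6149}$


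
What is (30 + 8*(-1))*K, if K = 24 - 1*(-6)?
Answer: 660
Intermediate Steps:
K = 30 (K = 24 + 6 = 30)
(30 + 8*(-1))*K = (30 + 8*(-1))*30 = (30 - 8)*30 = 22*30 = 660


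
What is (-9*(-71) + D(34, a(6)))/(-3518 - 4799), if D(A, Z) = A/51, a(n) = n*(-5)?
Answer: -1919/24951 ≈ -0.076911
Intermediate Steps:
a(n) = -5*n
D(A, Z) = A/51 (D(A, Z) = A*(1/51) = A/51)
(-9*(-71) + D(34, a(6)))/(-3518 - 4799) = (-9*(-71) + (1/51)*34)/(-3518 - 4799) = (639 + ⅔)/(-8317) = (1919/3)*(-1/8317) = -1919/24951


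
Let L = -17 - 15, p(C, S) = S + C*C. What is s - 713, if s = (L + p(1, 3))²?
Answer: 71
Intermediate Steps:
p(C, S) = S + C²
L = -32
s = 784 (s = (-32 + (3 + 1²))² = (-32 + (3 + 1))² = (-32 + 4)² = (-28)² = 784)
s - 713 = 784 - 713 = 71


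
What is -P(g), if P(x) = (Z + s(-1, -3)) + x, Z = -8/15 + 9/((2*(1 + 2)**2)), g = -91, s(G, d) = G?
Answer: 2761/30 ≈ 92.033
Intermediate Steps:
Z = -1/30 (Z = -8*1/15 + 9/((2*3**2)) = -8/15 + 9/((2*9)) = -8/15 + 9/18 = -8/15 + 9*(1/18) = -8/15 + 1/2 = -1/30 ≈ -0.033333)
P(x) = -31/30 + x (P(x) = (-1/30 - 1) + x = -31/30 + x)
-P(g) = -(-31/30 - 91) = -1*(-2761/30) = 2761/30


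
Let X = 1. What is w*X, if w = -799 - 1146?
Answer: -1945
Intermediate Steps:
w = -1945
w*X = -1945*1 = -1945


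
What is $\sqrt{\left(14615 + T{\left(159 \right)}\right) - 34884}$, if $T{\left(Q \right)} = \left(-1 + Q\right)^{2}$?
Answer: $\sqrt{4695} \approx 68.52$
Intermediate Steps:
$\sqrt{\left(14615 + T{\left(159 \right)}\right) - 34884} = \sqrt{\left(14615 + \left(-1 + 159\right)^{2}\right) - 34884} = \sqrt{\left(14615 + 158^{2}\right) - 34884} = \sqrt{\left(14615 + 24964\right) - 34884} = \sqrt{39579 - 34884} = \sqrt{4695}$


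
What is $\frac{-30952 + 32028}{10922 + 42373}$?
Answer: $\frac{1076}{53295} \approx 0.02019$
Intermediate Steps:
$\frac{-30952 + 32028}{10922 + 42373} = \frac{1076}{53295}$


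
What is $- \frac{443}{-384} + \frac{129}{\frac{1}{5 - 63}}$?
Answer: $- \frac{2872645}{384} \approx -7480.8$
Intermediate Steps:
$- \frac{443}{-384} + \frac{129}{\frac{1}{5 - 63}} = \left(-443\right) \left(- \frac{1}{384}\right) + \frac{129}{\frac{1}{-58}} = \frac{443}{384} + \frac{129}{- \frac{1}{58}} = \frac{443}{384} + 129 \left(-58\right) = \frac{443}{384} - 7482 = - \frac{2872645}{384}$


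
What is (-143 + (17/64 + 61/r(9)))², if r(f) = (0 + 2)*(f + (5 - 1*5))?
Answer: 6442149169/331776 ≈ 19417.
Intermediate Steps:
r(f) = 2*f (r(f) = 2*(f + (5 - 5)) = 2*(f + 0) = 2*f)
(-143 + (17/64 + 61/r(9)))² = (-143 + (17/64 + 61/((2*9))))² = (-143 + (17*(1/64) + 61/18))² = (-143 + (17/64 + 61*(1/18)))² = (-143 + (17/64 + 61/18))² = (-143 + 2105/576)² = (-80263/576)² = 6442149169/331776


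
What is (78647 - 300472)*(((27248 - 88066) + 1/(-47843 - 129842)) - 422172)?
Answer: 3807407767169115/35537 ≈ 1.0714e+11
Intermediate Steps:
(78647 - 300472)*(((27248 - 88066) + 1/(-47843 - 129842)) - 422172) = -221825*((-60818 + 1/(-177685)) - 422172) = -221825*((-60818 - 1/177685) - 422172) = -221825*(-10806446331/177685 - 422172) = -221825*(-85820078151/177685) = 3807407767169115/35537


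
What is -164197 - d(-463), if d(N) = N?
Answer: -163734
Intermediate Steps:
-164197 - d(-463) = -164197 - 1*(-463) = -164197 + 463 = -163734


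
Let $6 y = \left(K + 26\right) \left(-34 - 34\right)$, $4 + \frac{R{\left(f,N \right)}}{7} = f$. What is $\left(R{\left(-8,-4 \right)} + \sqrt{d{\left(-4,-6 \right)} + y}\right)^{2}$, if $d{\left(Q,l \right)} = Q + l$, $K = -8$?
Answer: $\left(84 - i \sqrt{214}\right)^{2} \approx 6842.0 - 2457.6 i$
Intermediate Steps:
$R{\left(f,N \right)} = -28 + 7 f$
$y = -204$ ($y = \frac{\left(-8 + 26\right) \left(-34 - 34\right)}{6} = \frac{18 \left(-68\right)}{6} = \frac{1}{6} \left(-1224\right) = -204$)
$\left(R{\left(-8,-4 \right)} + \sqrt{d{\left(-4,-6 \right)} + y}\right)^{2} = \left(\left(-28 + 7 \left(-8\right)\right) + \sqrt{\left(-4 - 6\right) - 204}\right)^{2} = \left(\left(-28 - 56\right) + \sqrt{-10 - 204}\right)^{2} = \left(-84 + \sqrt{-214}\right)^{2} = \left(-84 + i \sqrt{214}\right)^{2}$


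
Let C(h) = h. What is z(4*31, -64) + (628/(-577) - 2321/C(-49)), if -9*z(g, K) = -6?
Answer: 3981881/84819 ≈ 46.946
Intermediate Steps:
z(g, K) = ⅔ (z(g, K) = -⅑*(-6) = ⅔)
z(4*31, -64) + (628/(-577) - 2321/C(-49)) = ⅔ + (628/(-577) - 2321/(-49)) = ⅔ + (628*(-1/577) - 2321*(-1/49)) = ⅔ + (-628/577 + 2321/49) = ⅔ + 1308445/28273 = 3981881/84819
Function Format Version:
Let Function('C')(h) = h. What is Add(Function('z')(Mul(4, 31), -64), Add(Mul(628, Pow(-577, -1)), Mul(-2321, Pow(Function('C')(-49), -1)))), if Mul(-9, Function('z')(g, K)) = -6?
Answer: Rational(3981881, 84819) ≈ 46.946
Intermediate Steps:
Function('z')(g, K) = Rational(2, 3) (Function('z')(g, K) = Mul(Rational(-1, 9), -6) = Rational(2, 3))
Add(Function('z')(Mul(4, 31), -64), Add(Mul(628, Pow(-577, -1)), Mul(-2321, Pow(Function('C')(-49), -1)))) = Add(Rational(2, 3), Add(Mul(628, Pow(-577, -1)), Mul(-2321, Pow(-49, -1)))) = Add(Rational(2, 3), Add(Mul(628, Rational(-1, 577)), Mul(-2321, Rational(-1, 49)))) = Add(Rational(2, 3), Add(Rational(-628, 577), Rational(2321, 49))) = Add(Rational(2, 3), Rational(1308445, 28273)) = Rational(3981881, 84819)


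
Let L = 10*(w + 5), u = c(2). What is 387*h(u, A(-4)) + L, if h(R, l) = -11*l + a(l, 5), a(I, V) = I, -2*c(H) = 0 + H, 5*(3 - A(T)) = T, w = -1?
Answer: -14666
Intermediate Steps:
A(T) = 3 - T/5
c(H) = -H/2 (c(H) = -(0 + H)/2 = -H/2)
u = -1 (u = -1/2*2 = -1)
h(R, l) = -10*l (h(R, l) = -11*l + l = -10*l)
L = 40 (L = 10*(-1 + 5) = 10*4 = 40)
387*h(u, A(-4)) + L = 387*(-10*(3 - 1/5*(-4))) + 40 = 387*(-10*(3 + 4/5)) + 40 = 387*(-10*19/5) + 40 = 387*(-38) + 40 = -14706 + 40 = -14666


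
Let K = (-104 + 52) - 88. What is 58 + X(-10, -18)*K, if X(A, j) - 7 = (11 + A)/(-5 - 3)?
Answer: -1809/2 ≈ -904.50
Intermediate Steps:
X(A, j) = 45/8 - A/8 (X(A, j) = 7 + (11 + A)/(-5 - 3) = 7 + (11 + A)/(-8) = 7 + (11 + A)*(-⅛) = 7 + (-11/8 - A/8) = 45/8 - A/8)
K = -140 (K = -52 - 88 = -140)
58 + X(-10, -18)*K = 58 + (45/8 - ⅛*(-10))*(-140) = 58 + (45/8 + 5/4)*(-140) = 58 + (55/8)*(-140) = 58 - 1925/2 = -1809/2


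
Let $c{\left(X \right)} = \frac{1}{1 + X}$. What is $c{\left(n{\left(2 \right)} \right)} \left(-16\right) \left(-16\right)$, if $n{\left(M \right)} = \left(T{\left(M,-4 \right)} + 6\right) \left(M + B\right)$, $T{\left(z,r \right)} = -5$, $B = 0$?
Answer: $\frac{256}{3} \approx 85.333$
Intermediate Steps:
$n{\left(M \right)} = M$ ($n{\left(M \right)} = \left(-5 + 6\right) \left(M + 0\right) = 1 M = M$)
$c{\left(n{\left(2 \right)} \right)} \left(-16\right) \left(-16\right) = \frac{1}{1 + 2} \left(-16\right) \left(-16\right) = \frac{1}{3} \left(-16\right) \left(-16\right) = \left(- \frac{16}{3}\right) \left(-16\right) = \frac{256}{3}$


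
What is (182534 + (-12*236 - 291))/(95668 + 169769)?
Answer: 179411/265437 ≈ 0.67591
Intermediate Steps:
(182534 + (-12*236 - 291))/(95668 + 169769) = (182534 + (-2832 - 291))/265437 = (182534 - 3123)*(1/265437) = 179411*(1/265437) = 179411/265437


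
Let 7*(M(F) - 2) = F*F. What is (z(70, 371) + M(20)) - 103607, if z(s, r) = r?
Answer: -722238/7 ≈ -1.0318e+5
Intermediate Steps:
M(F) = 2 + F²/7 (M(F) = 2 + (F*F)/7 = 2 + F²/7)
(z(70, 371) + M(20)) - 103607 = (371 + (2 + (⅐)*20²)) - 103607 = (371 + (2 + (⅐)*400)) - 103607 = (371 + (2 + 400/7)) - 103607 = (371 + 414/7) - 103607 = 3011/7 - 103607 = -722238/7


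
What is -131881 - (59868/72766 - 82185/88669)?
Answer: -425453602781978/3226044227 ≈ -1.3188e+5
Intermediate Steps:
-131881 - (59868/72766 - 82185/88669) = -131881 - (59868*(1/72766) - 82185*1/88669) = -131881 - (29934/36383 - 82185/88669) = -131881 - 1*(-335919009/3226044227) = -131881 + 335919009/3226044227 = -425453602781978/3226044227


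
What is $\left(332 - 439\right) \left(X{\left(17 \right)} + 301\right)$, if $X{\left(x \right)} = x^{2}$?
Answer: $-63130$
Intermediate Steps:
$\left(332 - 439\right) \left(X{\left(17 \right)} + 301\right) = \left(332 - 439\right) \left(17^{2} + 301\right) = - 107 \left(289 + 301\right) = \left(-107\right) 590 = -63130$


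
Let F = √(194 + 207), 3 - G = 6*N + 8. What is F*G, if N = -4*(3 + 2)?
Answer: 115*√401 ≈ 2302.9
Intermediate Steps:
N = -20 (N = -4*5 = -20)
G = 115 (G = 3 - (6*(-20) + 8) = 3 - (-120 + 8) = 3 - 1*(-112) = 3 + 112 = 115)
F = √401 ≈ 20.025
F*G = √401*115 = 115*√401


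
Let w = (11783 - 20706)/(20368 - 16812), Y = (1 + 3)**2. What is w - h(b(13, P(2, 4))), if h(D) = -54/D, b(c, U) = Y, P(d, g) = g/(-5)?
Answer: 6157/7112 ≈ 0.86572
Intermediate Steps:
P(d, g) = -g/5 (P(d, g) = g*(-1/5) = -g/5)
Y = 16 (Y = 4**2 = 16)
b(c, U) = 16
w = -8923/3556 ≈ -2.5093
w - h(b(13, P(2, 4))) = -8923/3556 - (-54)/16 = -8923/3556 - 1*(-27/8) = -8923/3556 + 27/8 = 6157/7112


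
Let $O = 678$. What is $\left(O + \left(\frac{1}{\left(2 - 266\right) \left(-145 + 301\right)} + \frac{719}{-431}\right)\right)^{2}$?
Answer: $\frac{144122291192758528225}{315073292092416} \approx 4.5742 \cdot 10^{5}$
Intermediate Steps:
$\left(O + \left(\frac{1}{\left(2 - 266\right) \left(-145 + 301\right)} + \frac{719}{-431}\right)\right)^{2} = \left(678 + \left(\frac{1}{\left(2 - 266\right) \left(-145 + 301\right)} + \frac{719}{-431}\right)\right)^{2} = \left(678 + \left(\frac{1}{\left(-264\right) 156} + 719 \left(- \frac{1}{431}\right)\right)\right)^{2} = \left(678 - \frac{29611727}{17750304}\right)^{2} = \left(\frac{12005094385}{17750304}\right)^{2} = \frac{144122291192758528225}{315073292092416}$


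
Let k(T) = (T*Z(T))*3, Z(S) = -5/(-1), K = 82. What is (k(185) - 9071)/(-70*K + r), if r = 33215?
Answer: -6296/27475 ≈ -0.22915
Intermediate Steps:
Z(S) = 5 (Z(S) = -5*(-1) = 5)
k(T) = 15*T (k(T) = (T*5)*3 = (5*T)*3 = 15*T)
(k(185) - 9071)/(-70*K + r) = (15*185 - 9071)/(-70*82 + 33215) = (2775 - 9071)/(-5740 + 33215) = -6296/27475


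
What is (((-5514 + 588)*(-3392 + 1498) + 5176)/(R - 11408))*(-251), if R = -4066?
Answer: 1171545010/7737 ≈ 1.5142e+5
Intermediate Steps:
(((-5514 + 588)*(-3392 + 1498) + 5176)/(R - 11408))*(-251) = (((-5514 + 588)*(-3392 + 1498) + 5176)/(-4066 - 11408))*(-251) = ((-4926*(-1894) + 5176)/(-15474))*(-251) = ((9329844 + 5176)*(-1/15474))*(-251) = (9335020*(-1/15474))*(-251) = -4667510/7737*(-251) = 1171545010/7737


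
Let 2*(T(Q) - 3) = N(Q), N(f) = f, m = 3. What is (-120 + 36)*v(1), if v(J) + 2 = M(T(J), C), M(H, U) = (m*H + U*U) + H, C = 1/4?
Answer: -4053/4 ≈ -1013.3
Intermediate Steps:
T(Q) = 3 + Q/2
C = 1/4 ≈ 0.25000
M(H, U) = U**2 + 4*H (M(H, U) = (3*H + U*U) + H = (3*H + U**2) + H = (U**2 + 3*H) + H = U**2 + 4*H)
v(J) = 161/16 + 2*J (v(J) = -2 + ((1/4)**2 + 4*(3 + J/2)) = -2 + (1/16 + (12 + 2*J)) = -2 + (193/16 + 2*J) = 161/16 + 2*J)
(-120 + 36)*v(1) = (-120 + 36)*(161/16 + 2*1) = -84*(161/16 + 2) = -84*193/16 = -4053/4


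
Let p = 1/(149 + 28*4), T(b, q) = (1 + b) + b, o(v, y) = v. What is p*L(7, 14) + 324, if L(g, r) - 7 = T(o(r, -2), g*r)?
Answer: 9400/29 ≈ 324.14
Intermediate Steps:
T(b, q) = 1 + 2*b
L(g, r) = 8 + 2*r (L(g, r) = 7 + (1 + 2*r) = 8 + 2*r)
p = 1/261 (p = 1/(149 + 112) = 1/261 ≈ 0.0038314)
p*L(7, 14) + 324 = (8 + 2*14)/261 + 324 = (8 + 28)/261 + 324 = (1/261)*36 + 324 = 4/29 + 324 = 9400/29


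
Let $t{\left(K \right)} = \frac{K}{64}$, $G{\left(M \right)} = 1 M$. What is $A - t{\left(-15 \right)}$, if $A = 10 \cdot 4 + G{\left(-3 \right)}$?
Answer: $\frac{2383}{64} \approx 37.234$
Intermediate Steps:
$G{\left(M \right)} = M$
$t{\left(K \right)} = \frac{K}{64}$ ($t{\left(K \right)} = K \frac{1}{64} = \frac{K}{64}$)
$A = 37$ ($A = 10 \cdot 4 - 3 = 40 - 3 = 37$)
$A - t{\left(-15 \right)} = 37 - \frac{1}{64} \left(-15\right) = 37 - - \frac{15}{64} = 37 + \frac{15}{64} = \frac{2383}{64}$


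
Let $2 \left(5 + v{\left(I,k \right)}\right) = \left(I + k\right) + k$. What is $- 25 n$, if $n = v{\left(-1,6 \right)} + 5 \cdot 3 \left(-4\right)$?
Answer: $\frac{2975}{2} \approx 1487.5$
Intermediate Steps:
$v{\left(I,k \right)} = -5 + k + \frac{I}{2}$ ($v{\left(I,k \right)} = -5 + \frac{\left(I + k\right) + k}{2} = -5 + \frac{I + 2 k}{2} = -5 + \left(k + \frac{I}{2}\right) = -5 + k + \frac{I}{2}$)
$n = - \frac{119}{2}$ ($n = \left(-5 + 6 + \frac{1}{2} \left(-1\right)\right) + 5 \cdot 3 \left(-4\right) = \left(-5 + 6 - \frac{1}{2}\right) + 5 \left(-12\right) = \frac{1}{2} - 60 = - \frac{119}{2} \approx -59.5$)
$- 25 n = \left(-25\right) \left(- \frac{119}{2}\right) = \frac{2975}{2}$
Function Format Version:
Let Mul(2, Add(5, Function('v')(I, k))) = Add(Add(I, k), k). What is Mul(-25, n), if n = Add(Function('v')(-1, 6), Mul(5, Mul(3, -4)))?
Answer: Rational(2975, 2) ≈ 1487.5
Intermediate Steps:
Function('v')(I, k) = Add(-5, k, Mul(Rational(1, 2), I)) (Function('v')(I, k) = Add(-5, Mul(Rational(1, 2), Add(Add(I, k), k))) = Add(-5, Mul(Rational(1, 2), Add(I, Mul(2, k)))) = Add(-5, Add(k, Mul(Rational(1, 2), I))) = Add(-5, k, Mul(Rational(1, 2), I)))
n = Rational(-119, 2) (n = Add(Add(-5, 6, Mul(Rational(1, 2), -1)), Mul(5, Mul(3, -4))) = Add(Add(-5, 6, Rational(-1, 2)), Mul(5, -12)) = Add(Rational(1, 2), -60) = Rational(-119, 2) ≈ -59.500)
Mul(-25, n) = Mul(-25, Rational(-119, 2)) = Rational(2975, 2)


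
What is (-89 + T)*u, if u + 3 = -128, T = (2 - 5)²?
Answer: 10480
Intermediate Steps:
T = 9 (T = (-3)² = 9)
u = -131 (u = -3 - 128 = -131)
(-89 + T)*u = (-89 + 9)*(-131) = -80*(-131) = 10480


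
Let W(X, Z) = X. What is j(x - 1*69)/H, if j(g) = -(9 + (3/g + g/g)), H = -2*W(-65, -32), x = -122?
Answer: -1907/24830 ≈ -0.076802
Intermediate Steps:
H = 130 (H = -2*(-65) = 130)
j(g) = -10 - 3/g (j(g) = -(9 + (3/g + 1)) = -(9 + (1 + 3/g)) = -(10 + 3/g) = -10 - 3/g)
j(x - 1*69)/H = (-10 - 3/(-122 - 1*69))/130 = (-10 - 3/(-122 - 69))*(1/130) = (-10 - 3/(-191))*(1/130) = (-10 - 3*(-1/191))*(1/130) = (-10 + 3/191)*(1/130) = -1907/191*1/130 = -1907/24830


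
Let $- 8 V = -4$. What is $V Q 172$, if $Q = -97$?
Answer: $-8342$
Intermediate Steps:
$V = \frac{1}{2}$ ($V = \left(- \frac{1}{8}\right) \left(-4\right) = \frac{1}{2} \approx 0.5$)
$V Q 172 = \frac{1}{2} \left(-97\right) 172 = \left(- \frac{97}{2}\right) 172 = -8342$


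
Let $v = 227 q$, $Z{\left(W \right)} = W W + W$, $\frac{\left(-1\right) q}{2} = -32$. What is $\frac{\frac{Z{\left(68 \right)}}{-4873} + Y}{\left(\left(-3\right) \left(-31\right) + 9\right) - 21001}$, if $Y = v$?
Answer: $- \frac{70790252}{101840827} \approx -0.69511$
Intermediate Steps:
$q = 64$ ($q = \left(-2\right) \left(-32\right) = 64$)
$Z{\left(W \right)} = W + W^{2}$ ($Z{\left(W \right)} = W^{2} + W = W + W^{2}$)
$v = 14528$ ($v = 227 \cdot 64 = 14528$)
$Y = 14528$
$\frac{\frac{Z{\left(68 \right)}}{-4873} + Y}{\left(\left(-3\right) \left(-31\right) + 9\right) - 21001} = \frac{\frac{68 \left(1 + 68\right)}{-4873} + 14528}{\left(\left(-3\right) \left(-31\right) + 9\right) - 21001} = \frac{68 \cdot 69 \left(- \frac{1}{4873}\right) + 14528}{\left(93 + 9\right) - 21001} = \frac{4692 \left(- \frac{1}{4873}\right) + 14528}{102 - 21001} = \frac{- \frac{4692}{4873} + 14528}{-20899} = \frac{70790252}{4873} \left(- \frac{1}{20899}\right) = - \frac{70790252}{101840827}$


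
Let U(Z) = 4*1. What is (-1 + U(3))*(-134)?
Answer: -402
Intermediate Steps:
U(Z) = 4
(-1 + U(3))*(-134) = (-1 + 4)*(-134) = 3*(-134) = -402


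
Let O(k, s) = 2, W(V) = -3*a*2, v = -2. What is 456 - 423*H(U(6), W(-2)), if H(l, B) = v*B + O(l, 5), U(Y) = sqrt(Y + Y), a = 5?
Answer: -25770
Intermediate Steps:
W(V) = -30 (W(V) = -3*5*2 = -15*2 = -30)
U(Y) = sqrt(2)*sqrt(Y) (U(Y) = sqrt(2*Y) = sqrt(2)*sqrt(Y))
H(l, B) = 2 - 2*B (H(l, B) = -2*B + 2 = 2 - 2*B)
456 - 423*H(U(6), W(-2)) = 456 - 423*(2 - 2*(-30)) = 456 - 423*(2 + 60) = 456 - 423*62 = 456 - 26226 = -25770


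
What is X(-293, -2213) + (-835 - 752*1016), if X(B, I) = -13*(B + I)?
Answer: -732289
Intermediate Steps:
X(B, I) = -13*B - 13*I
X(-293, -2213) + (-835 - 752*1016) = (-13*(-293) - 13*(-2213)) + (-835 - 752*1016) = (3809 + 28769) + (-835 - 764032) = 32578 - 764867 = -732289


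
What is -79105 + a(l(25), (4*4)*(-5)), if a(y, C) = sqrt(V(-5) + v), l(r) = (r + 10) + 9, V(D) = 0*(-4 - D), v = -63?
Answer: -79105 + 3*I*sqrt(7) ≈ -79105.0 + 7.9373*I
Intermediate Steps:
V(D) = 0
l(r) = 19 + r (l(r) = (10 + r) + 9 = 19 + r)
a(y, C) = 3*I*sqrt(7) (a(y, C) = sqrt(0 - 63) = sqrt(-63) = 3*I*sqrt(7))
-79105 + a(l(25), (4*4)*(-5)) = -79105 + 3*I*sqrt(7)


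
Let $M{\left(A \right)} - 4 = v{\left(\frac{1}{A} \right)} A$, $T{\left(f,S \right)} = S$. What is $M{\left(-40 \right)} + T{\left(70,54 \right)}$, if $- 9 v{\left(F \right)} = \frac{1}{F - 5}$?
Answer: $\frac{103322}{1809} \approx 57.116$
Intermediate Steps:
$v{\left(F \right)} = - \frac{1}{9 \left(-5 + F\right)}$ ($v{\left(F \right)} = - \frac{1}{9 \left(F - 5\right)} = - \frac{1}{9 \left(-5 + F\right)}$)
$M{\left(A \right)} = 4 - \frac{A}{-45 + \frac{9}{A}}$ ($M{\left(A \right)} = 4 + - \frac{1}{-45 + \frac{9}{A}} A = 4 - \frac{A}{-45 + \frac{9}{A}}$)
$M{\left(-40 \right)} + T{\left(70,54 \right)} = \left(4 - \frac{40}{45 - \frac{9}{-40}}\right) + 54 = \left(4 - \frac{40}{45 - - \frac{9}{40}}\right) + 54 = \left(4 - \frac{40}{45 + \frac{9}{40}}\right) + 54 = \left(4 - \frac{40}{\frac{1809}{40}}\right) + 54 = \left(4 - \frac{1600}{1809}\right) + 54 = \frac{5636}{1809} + 54 = \frac{103322}{1809}$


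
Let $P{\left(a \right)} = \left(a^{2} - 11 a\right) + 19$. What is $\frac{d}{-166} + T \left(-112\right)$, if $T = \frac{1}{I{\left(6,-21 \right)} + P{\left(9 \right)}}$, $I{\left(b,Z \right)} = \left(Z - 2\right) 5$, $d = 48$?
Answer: $\frac{3280}{4731} \approx 0.6933$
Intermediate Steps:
$P{\left(a \right)} = 19 + a^{2} - 11 a$
$I{\left(b,Z \right)} = -10 + 5 Z$ ($I{\left(b,Z \right)} = \left(-2 + Z\right) 5 = -10 + 5 Z$)
$T = - \frac{1}{114}$ ($T = \frac{1}{\left(-10 + 5 \left(-21\right)\right) + \left(19 + 9^{2} - 99\right)} = \frac{1}{\left(-10 - 105\right) + \left(19 + 81 - 99\right)} = \frac{1}{-115 + 1} = \frac{1}{-114} = - \frac{1}{114} \approx -0.0087719$)
$\frac{d}{-166} + T \left(-112\right) = \frac{48}{-166} - - \frac{56}{57} = 48 \left(- \frac{1}{166}\right) + \frac{56}{57} = - \frac{24}{83} + \frac{56}{57} = \frac{3280}{4731}$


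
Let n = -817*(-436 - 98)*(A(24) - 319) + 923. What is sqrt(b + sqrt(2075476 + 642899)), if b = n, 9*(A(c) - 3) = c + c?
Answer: sqrt(-135536109 + 5*sqrt(108735)) ≈ 11642.0*I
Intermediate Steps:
A(c) = 3 + 2*c/9 (A(c) = 3 + (c + c)/9 = 3 + (2*c)/9 = 3 + 2*c/9)
n = -135536109 (n = -817*(-436 - 98)*((3 + (2/9)*24) - 319) + 923 = -(-436278)*((3 + 16/3) - 319) + 923 = -(-436278)*(25/3 - 319) + 923 = -(-436278)*(-932)/3 + 923 = -817*165896 + 923 = -135537032 + 923 = -135536109)
b = -135536109
sqrt(b + sqrt(2075476 + 642899)) = sqrt(-135536109 + sqrt(2075476 + 642899)) = sqrt(-135536109 + sqrt(2718375)) = sqrt(-135536109 + 5*sqrt(108735))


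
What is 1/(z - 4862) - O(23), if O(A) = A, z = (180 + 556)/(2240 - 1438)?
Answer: -44834163/1949294 ≈ -23.000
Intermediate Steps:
z = 368/401 (z = 736/802 = 736*(1/802) = 368/401 ≈ 0.91771)
1/(z - 4862) - O(23) = 1/(368/401 - 4862) - 1*23 = 1/(-1949294/401) - 23 = -401/1949294 - 23 = -44834163/1949294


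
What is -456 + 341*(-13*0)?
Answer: -456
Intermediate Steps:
-456 + 341*(-13*0) = -456 + 341*(-1*0) = -456 + 341*0 = -456 + 0 = -456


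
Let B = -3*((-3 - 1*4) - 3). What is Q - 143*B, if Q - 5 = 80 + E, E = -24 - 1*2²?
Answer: -4233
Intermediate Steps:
E = -28 (E = -24 - 1*4 = -24 - 4 = -28)
Q = 57 (Q = 5 + (80 - 28) = 5 + 52 = 57)
B = 30 (B = -3*((-3 - 4) - 3) = -3*(-7 - 3) = -3*(-10) = 30)
Q - 143*B = 57 - 143*30 = 57 - 4290 = -4233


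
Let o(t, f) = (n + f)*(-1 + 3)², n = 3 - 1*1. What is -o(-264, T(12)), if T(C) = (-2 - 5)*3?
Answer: 76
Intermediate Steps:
n = 2 (n = 3 - 1 = 2)
T(C) = -21 (T(C) = -7*3 = -21)
o(t, f) = 8 + 4*f (o(t, f) = (2 + f)*(-1 + 3)² = (2 + f)*2² = (2 + f)*4 = 8 + 4*f)
-o(-264, T(12)) = -(8 + 4*(-21)) = -(8 - 84) = -1*(-76) = 76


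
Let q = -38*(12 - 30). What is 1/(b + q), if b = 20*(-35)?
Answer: -1/16 ≈ -0.062500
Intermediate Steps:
b = -700
q = 684 (q = -38*(-18) = 684)
1/(b + q) = 1/(-700 + 684) = 1/(-16) = -1/16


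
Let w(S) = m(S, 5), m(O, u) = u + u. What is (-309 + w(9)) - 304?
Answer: -603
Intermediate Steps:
m(O, u) = 2*u
w(S) = 10 (w(S) = 2*5 = 10)
(-309 + w(9)) - 304 = (-309 + 10) - 304 = -299 - 304 = -603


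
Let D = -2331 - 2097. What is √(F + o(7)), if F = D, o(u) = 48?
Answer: 2*I*√1095 ≈ 66.182*I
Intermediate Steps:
D = -4428
F = -4428
√(F + o(7)) = √(-4428 + 48) = √(-4380) = 2*I*√1095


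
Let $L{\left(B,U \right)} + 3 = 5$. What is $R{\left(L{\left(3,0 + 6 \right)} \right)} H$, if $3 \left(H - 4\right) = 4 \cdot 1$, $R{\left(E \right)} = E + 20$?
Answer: $\frac{352}{3} \approx 117.33$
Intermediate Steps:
$L{\left(B,U \right)} = 2$ ($L{\left(B,U \right)} = -3 + 5 = 2$)
$R{\left(E \right)} = 20 + E$
$H = \frac{16}{3}$ ($H = 4 + \frac{4 \cdot 1}{3} = 4 + \frac{1}{3} \cdot 4 = 4 + \frac{4}{3} = \frac{16}{3} \approx 5.3333$)
$R{\left(L{\left(3,0 + 6 \right)} \right)} H = \left(20 + 2\right) \frac{16}{3} = 22 \cdot \frac{16}{3} = \frac{352}{3}$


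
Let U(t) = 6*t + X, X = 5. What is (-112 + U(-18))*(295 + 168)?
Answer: -99545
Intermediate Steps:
U(t) = 5 + 6*t (U(t) = 6*t + 5 = 5 + 6*t)
(-112 + U(-18))*(295 + 168) = (-112 + (5 + 6*(-18)))*(295 + 168) = (-112 + (5 - 108))*463 = (-112 - 103)*463 = -215*463 = -99545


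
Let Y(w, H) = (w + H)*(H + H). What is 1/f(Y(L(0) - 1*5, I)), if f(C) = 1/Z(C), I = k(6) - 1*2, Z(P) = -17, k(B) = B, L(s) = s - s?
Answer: -17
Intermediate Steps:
L(s) = 0
I = 4 (I = 6 - 1*2 = 6 - 2 = 4)
Y(w, H) = 2*H*(H + w) (Y(w, H) = (H + w)*(2*H) = 2*H*(H + w))
f(C) = -1/17 (f(C) = 1/(-17) = -1/17)
1/f(Y(L(0) - 1*5, I)) = 1/(-1/17) = -17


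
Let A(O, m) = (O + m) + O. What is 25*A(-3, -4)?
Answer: -250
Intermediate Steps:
A(O, m) = m + 2*O
25*A(-3, -4) = 25*(-4 + 2*(-3)) = 25*(-4 - 6) = 25*(-10) = -250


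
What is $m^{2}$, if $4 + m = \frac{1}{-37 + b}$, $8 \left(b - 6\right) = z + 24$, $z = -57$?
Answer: $\frac{1281424}{78961} \approx 16.229$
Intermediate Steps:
$b = \frac{15}{8}$ ($b = 6 + \frac{-57 + 24}{8} = 6 + \frac{1}{8} \left(-33\right) = 6 - \frac{33}{8} = \frac{15}{8} \approx 1.875$)
$m = - \frac{1132}{281}$ ($m = -4 + \frac{1}{-37 + \frac{15}{8}} = -4 + \frac{1}{- \frac{281}{8}} = -4 - \frac{8}{281} = - \frac{1132}{281} \approx -4.0285$)
$m^{2} = \left(- \frac{1132}{281}\right)^{2} = \frac{1281424}{78961}$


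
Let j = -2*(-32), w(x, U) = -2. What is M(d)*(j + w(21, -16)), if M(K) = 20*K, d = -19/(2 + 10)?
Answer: -5890/3 ≈ -1963.3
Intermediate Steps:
d = -19/12 ≈ -1.5833
j = 64
M(d)*(j + w(21, -16)) = (20*(-19/12))*(64 - 2) = -95/3*62 = -5890/3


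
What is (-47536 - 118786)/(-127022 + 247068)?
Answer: -83161/60023 ≈ -1.3855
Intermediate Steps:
(-47536 - 118786)/(-127022 + 247068) = -166322/120046 = -166322*1/120046 = -83161/60023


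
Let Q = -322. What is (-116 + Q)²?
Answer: 191844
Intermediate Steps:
(-116 + Q)² = (-116 - 322)² = (-438)² = 191844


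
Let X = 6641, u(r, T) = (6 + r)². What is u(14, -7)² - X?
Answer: 153359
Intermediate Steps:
u(14, -7)² - X = ((6 + 14)²)² - 1*6641 = (20²)² - 6641 = 400² - 6641 = 160000 - 6641 = 153359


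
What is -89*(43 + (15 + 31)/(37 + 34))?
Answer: -275811/71 ≈ -3884.7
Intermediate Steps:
-89*(43 + (15 + 31)/(37 + 34)) = -89*(43 + 46/71) = -89*3099/71 = -275811/71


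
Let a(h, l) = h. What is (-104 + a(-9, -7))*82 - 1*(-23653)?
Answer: 14387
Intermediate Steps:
(-104 + a(-9, -7))*82 - 1*(-23653) = (-104 - 9)*82 - 1*(-23653) = -113*82 + 23653 = -9266 + 23653 = 14387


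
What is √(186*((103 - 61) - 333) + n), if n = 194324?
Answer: √140198 ≈ 374.43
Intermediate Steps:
√(186*((103 - 61) - 333) + n) = √(186*((103 - 61) - 333) + 194324) = √(186*(42 - 333) + 194324) = √(186*(-291) + 194324) = √(-54126 + 194324) = √140198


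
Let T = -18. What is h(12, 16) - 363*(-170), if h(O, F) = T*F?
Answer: 61422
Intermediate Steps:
h(O, F) = -18*F
h(12, 16) - 363*(-170) = -18*16 - 363*(-170) = -288 + 61710 = 61422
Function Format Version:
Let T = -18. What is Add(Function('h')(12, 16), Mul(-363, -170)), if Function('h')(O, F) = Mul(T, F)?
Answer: 61422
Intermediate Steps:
Function('h')(O, F) = Mul(-18, F)
Add(Function('h')(12, 16), Mul(-363, -170)) = Add(Mul(-18, 16), Mul(-363, -170)) = Add(-288, 61710) = 61422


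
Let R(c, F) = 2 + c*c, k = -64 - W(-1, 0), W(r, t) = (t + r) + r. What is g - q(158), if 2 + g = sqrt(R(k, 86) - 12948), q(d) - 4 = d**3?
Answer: -3944318 + I*sqrt(9102) ≈ -3.9443e+6 + 95.404*I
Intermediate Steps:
W(r, t) = t + 2*r (W(r, t) = (r + t) + r = t + 2*r)
k = -62 (k = -64 - (0 + 2*(-1)) = -64 - (0 - 2) = -64 - 1*(-2) = -64 + 2 = -62)
R(c, F) = 2 + c**2
q(d) = 4 + d**3
g = -2 + I*sqrt(9102) (g = -2 + sqrt((2 + (-62)**2) - 12948) = -2 + sqrt((2 + 3844) - 12948) = -2 + sqrt(3846 - 12948) = -2 + sqrt(-9102) = -2 + I*sqrt(9102) ≈ -2.0 + 95.404*I)
g - q(158) = (-2 + I*sqrt(9102)) - (4 + 158**3) = (-2 + I*sqrt(9102)) - (4 + 3944312) = (-2 + I*sqrt(9102)) - 1*3944316 = (-2 + I*sqrt(9102)) - 3944316 = -3944318 + I*sqrt(9102)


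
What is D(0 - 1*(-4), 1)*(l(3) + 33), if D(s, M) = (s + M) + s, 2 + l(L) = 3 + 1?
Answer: 315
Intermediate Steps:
l(L) = 2 (l(L) = -2 + (3 + 1) = -2 + 4 = 2)
D(s, M) = M + 2*s (D(s, M) = (M + s) + s = M + 2*s)
D(0 - 1*(-4), 1)*(l(3) + 33) = (1 + 2*(0 - 1*(-4)))*(2 + 33) = (1 + 2*(0 + 4))*35 = (1 + 2*4)*35 = (1 + 8)*35 = 9*35 = 315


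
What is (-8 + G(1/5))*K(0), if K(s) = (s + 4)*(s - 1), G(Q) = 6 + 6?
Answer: -16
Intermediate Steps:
G(Q) = 12
K(s) = (-1 + s)*(4 + s) (K(s) = (4 + s)*(-1 + s) = (-1 + s)*(4 + s))
(-8 + G(1/5))*K(0) = (-8 + 12)*(-4 + 0² + 3*0) = 4*(-4 + 0 + 0) = 4*(-4) = -16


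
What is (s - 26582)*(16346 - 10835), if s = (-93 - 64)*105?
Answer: -237342237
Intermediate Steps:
s = -16485 (s = -157*105 = -16485)
(s - 26582)*(16346 - 10835) = (-16485 - 26582)*(16346 - 10835) = -43067*5511 = -237342237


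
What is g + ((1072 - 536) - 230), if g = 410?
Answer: 716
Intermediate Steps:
g + ((1072 - 536) - 230) = 410 + ((1072 - 536) - 230) = 410 + (536 - 230) = 410 + 306 = 716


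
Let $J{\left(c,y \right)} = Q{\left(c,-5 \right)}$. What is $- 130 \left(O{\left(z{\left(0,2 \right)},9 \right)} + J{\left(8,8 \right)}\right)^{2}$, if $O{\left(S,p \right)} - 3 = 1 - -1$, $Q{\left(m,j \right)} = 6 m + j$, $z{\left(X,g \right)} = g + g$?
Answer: $-299520$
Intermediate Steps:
$z{\left(X,g \right)} = 2 g$
$Q{\left(m,j \right)} = j + 6 m$
$J{\left(c,y \right)} = -5 + 6 c$
$O{\left(S,p \right)} = 5$ ($O{\left(S,p \right)} = 3 + \left(1 - -1\right) = 3 + \left(1 + 1\right) = 3 + 2 = 5$)
$- 130 \left(O{\left(z{\left(0,2 \right)},9 \right)} + J{\left(8,8 \right)}\right)^{2} = - 130 \left(5 + \left(-5 + 6 \cdot 8\right)\right)^{2} = - 130 \left(5 + \left(-5 + 48\right)\right)^{2} = - 130 \left(5 + 43\right)^{2} = - 130 \cdot 48^{2} = \left(-130\right) 2304 = -299520$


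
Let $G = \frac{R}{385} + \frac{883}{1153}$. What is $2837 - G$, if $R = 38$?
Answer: $\frac{1258974716}{443905} \approx 2836.1$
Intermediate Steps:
$G = \frac{383769}{443905}$ ($G = \frac{38}{385} + \frac{883}{1153} = \frac{383769}{443905} \approx 0.86453$)
$2837 - G = 2837 - \frac{383769}{443905} = \frac{1258974716}{443905}$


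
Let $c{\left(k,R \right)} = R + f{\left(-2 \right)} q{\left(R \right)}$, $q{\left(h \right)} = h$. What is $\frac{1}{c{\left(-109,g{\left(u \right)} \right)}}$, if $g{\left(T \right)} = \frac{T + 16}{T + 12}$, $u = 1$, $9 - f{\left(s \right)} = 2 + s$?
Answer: $\frac{13}{170} \approx 0.076471$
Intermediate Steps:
$f{\left(s \right)} = 7 - s$ ($f{\left(s \right)} = 9 - \left(2 + s\right) = 7 - s$)
$g{\left(T \right)} = \frac{16 + T}{12 + T}$
$c{\left(k,R \right)} = 10 R$ ($c{\left(k,R \right)} = R + \left(7 - -2\right) R = R + \left(7 + 2\right) R = R + 9 R = 10 R$)
$\frac{1}{c{\left(-109,g{\left(u \right)} \right)}} = \frac{1}{10 \frac{16 + 1}{12 + 1}} = \frac{1}{10 \cdot \frac{1}{13} \cdot 17} = \frac{1}{10 \cdot \frac{17}{13}} = \frac{1}{\frac{170}{13}} = \frac{13}{170}$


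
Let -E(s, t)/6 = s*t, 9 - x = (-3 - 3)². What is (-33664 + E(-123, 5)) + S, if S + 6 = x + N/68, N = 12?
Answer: -510116/17 ≈ -30007.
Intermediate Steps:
x = -27 (x = 9 - (-3 - 3)² = 9 - 1*(-6)² = 9 - 1*36 = 9 - 36 = -27)
E(s, t) = -6*s*t
S = -558/17 (S = -6 + (-27 + 12/68) = -6 + (-27 + 12*(1/68)) = -6 + (-27 + 3/17) = -6 - 456/17 = -558/17 ≈ -32.824)
(-33664 + E(-123, 5)) + S = (-33664 - 6*(-123)*5) - 558/17 = (-33664 + 3690) - 558/17 = -29974 - 558/17 = -510116/17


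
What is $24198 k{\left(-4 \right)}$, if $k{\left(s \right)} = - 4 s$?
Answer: $387168$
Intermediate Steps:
$24198 k{\left(-4 \right)} = 24198 \left(\left(-4\right) \left(-4\right)\right) = 24198 \cdot 16 = 387168$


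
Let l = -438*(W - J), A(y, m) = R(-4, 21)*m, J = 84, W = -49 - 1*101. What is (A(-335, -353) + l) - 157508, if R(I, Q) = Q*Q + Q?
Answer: -218102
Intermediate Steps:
W = -150 (W = -49 - 101 = -150)
R(I, Q) = Q + Q**2 (R(I, Q) = Q**2 + Q = Q + Q**2)
A(y, m) = 462*m (A(y, m) = (21*(1 + 21))*m = (21*22)*m = 462*m)
l = 102492 (l = -438*(-150 - 1*84) = -438*(-150 - 84) = -438*(-234) = 102492)
(A(-335, -353) + l) - 157508 = (462*(-353) + 102492) - 157508 = (-163086 + 102492) - 157508 = -60594 - 157508 = -218102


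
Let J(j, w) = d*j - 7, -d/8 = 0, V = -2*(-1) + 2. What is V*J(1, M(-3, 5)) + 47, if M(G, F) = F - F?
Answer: 19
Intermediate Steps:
M(G, F) = 0
V = 4 (V = 2 + 2 = 4)
d = 0 (d = -8*0 = 0)
J(j, w) = -7 (J(j, w) = 0*j - 7 = 0 - 7 = -7)
V*J(1, M(-3, 5)) + 47 = 4*(-7) + 47 = -28 + 47 = 19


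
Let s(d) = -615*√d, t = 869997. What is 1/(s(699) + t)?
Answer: 289999/252210133578 + 205*√699/252210133578 ≈ 1.1713e-6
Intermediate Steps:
1/(s(699) + t) = 1/(-615*√699 + 869997) = 1/(869997 - 615*√699)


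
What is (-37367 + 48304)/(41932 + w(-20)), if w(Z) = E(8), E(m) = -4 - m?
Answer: 10937/41920 ≈ 0.26090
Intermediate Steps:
w(Z) = -12 (w(Z) = -4 - 1*8 = -4 - 8 = -12)
(-37367 + 48304)/(41932 + w(-20)) = (-37367 + 48304)/(41932 - 12) = 10937/41920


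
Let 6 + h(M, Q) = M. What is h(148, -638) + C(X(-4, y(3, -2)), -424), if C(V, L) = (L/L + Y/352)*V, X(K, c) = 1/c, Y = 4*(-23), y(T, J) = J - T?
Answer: 12483/88 ≈ 141.85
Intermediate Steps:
Y = -92
h(M, Q) = -6 + M
C(V, L) = 65*V/88 (C(V, L) = (L/L - 92/352)*V = (1 - 92*1/352)*V = (1 - 23/88)*V = 65*V/88)
h(148, -638) + C(X(-4, y(3, -2)), -424) = (-6 + 148) + 65/(88*(-2 - 1*3)) = 142 + 65/(88*(-2 - 3)) = 142 + (65/88)/(-5) = 142 + (65/88)*(-⅕) = 142 - 13/88 = 12483/88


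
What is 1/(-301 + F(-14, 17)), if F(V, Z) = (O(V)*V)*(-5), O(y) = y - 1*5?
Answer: -1/1631 ≈ -0.00061312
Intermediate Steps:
O(y) = -5 + y (O(y) = y - 5 = -5 + y)
F(V, Z) = -5*V*(-5 + V) (F(V, Z) = ((-5 + V)*V)*(-5) = (V*(-5 + V))*(-5) = -5*V*(-5 + V))
1/(-301 + F(-14, 17)) = 1/(-301 + 5*(-14)*(5 - 1*(-14))) = 1/(-301 + 5*(-14)*(5 + 14)) = 1/(-301 + 5*(-14)*19) = 1/(-301 - 1330) = 1/(-1631) = -1/1631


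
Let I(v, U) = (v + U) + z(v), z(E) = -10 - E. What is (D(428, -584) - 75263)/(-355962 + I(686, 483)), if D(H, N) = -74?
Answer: 75337/355489 ≈ 0.21193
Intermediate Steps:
I(v, U) = -10 + U (I(v, U) = (v + U) + (-10 - v) = (U + v) + (-10 - v) = -10 + U)
(D(428, -584) - 75263)/(-355962 + I(686, 483)) = (-74 - 75263)/(-355962 + (-10 + 483)) = -75337/(-355962 + 473) = -75337/(-355489) = -75337*(-1/355489) = 75337/355489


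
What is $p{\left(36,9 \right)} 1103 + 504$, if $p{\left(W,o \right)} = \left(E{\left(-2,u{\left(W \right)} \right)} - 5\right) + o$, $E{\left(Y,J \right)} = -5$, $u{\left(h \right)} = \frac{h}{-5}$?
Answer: $-599$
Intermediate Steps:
$u{\left(h \right)} = - \frac{h}{5}$ ($u{\left(h \right)} = h \left(- \frac{1}{5}\right) = - \frac{h}{5}$)
$p{\left(W,o \right)} = -10 + o$ ($p{\left(W,o \right)} = \left(-5 - 5\right) + o = -10 + o$)
$p{\left(36,9 \right)} 1103 + 504 = \left(-10 + 9\right) 1103 + 504 = \left(-1\right) 1103 + 504 = -1103 + 504 = -599$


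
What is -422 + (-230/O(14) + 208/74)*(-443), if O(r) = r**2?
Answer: -4160263/3626 ≈ -1147.3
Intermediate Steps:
-422 + (-230/O(14) + 208/74)*(-443) = -422 + (-230/(14**2) + 208/74)*(-443) = -422 + (-230/196 + 208*(1/74))*(-443) = -422 + (-230*1/196 + 104/37)*(-443) = -422 + (-115/98 + 104/37)*(-443) = -422 + (5937/3626)*(-443) = -422 - 2630091/3626 = -4160263/3626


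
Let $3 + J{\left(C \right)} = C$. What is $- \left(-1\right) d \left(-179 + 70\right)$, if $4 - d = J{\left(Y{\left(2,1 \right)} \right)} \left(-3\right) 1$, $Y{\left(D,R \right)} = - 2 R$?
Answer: $1199$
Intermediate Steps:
$J{\left(C \right)} = -3 + C$
$d = -11$ ($d = 4 - \left(-3 - 2\right) \left(-3\right) 1 = 4 - \left(-5\right) \left(-3\right) 1 = 4 - 15 \cdot 1 = 4 - 15 = -11$)
$- \left(-1\right) d \left(-179 + 70\right) = - \left(-1\right) \left(- 11 \left(-179 + 70\right)\right) = - \left(-1\right) \left(\left(-11\right) \left(-109\right)\right) = - \left(-1\right) 1199 = \left(-1\right) \left(-1199\right) = 1199$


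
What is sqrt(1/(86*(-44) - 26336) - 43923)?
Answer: I*sqrt(9961894530330)/15060 ≈ 209.58*I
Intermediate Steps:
sqrt(1/(86*(-44) - 26336) - 43923) = sqrt(1/(-3784 - 26336) - 43923) = sqrt(1/(-30120) - 43923) = sqrt(-1/30120 - 43923) = sqrt(-1322960761/30120) = I*sqrt(9961894530330)/15060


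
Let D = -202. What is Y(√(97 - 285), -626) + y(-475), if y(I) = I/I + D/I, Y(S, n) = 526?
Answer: 250527/475 ≈ 527.42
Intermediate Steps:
y(I) = 1 - 202/I (y(I) = I/I - 202/I = 1 - 202/I)
Y(√(97 - 285), -626) + y(-475) = 526 + (-202 - 475)/(-475) = 526 - 1/475*(-677) = 526 + 677/475 = 250527/475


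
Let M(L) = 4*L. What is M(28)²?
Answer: 12544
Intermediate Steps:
M(28)² = (4*28)² = 112² = 12544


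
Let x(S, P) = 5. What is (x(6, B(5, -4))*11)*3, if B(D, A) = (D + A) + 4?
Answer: 165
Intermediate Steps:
B(D, A) = 4 + A + D (B(D, A) = (A + D) + 4 = 4 + A + D)
(x(6, B(5, -4))*11)*3 = (5*11)*3 = 55*3 = 165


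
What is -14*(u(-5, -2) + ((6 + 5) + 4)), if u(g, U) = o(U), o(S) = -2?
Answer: -182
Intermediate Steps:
u(g, U) = -2
-14*(u(-5, -2) + ((6 + 5) + 4)) = -14*(-2 + ((6 + 5) + 4)) = -14*(-2 + (11 + 4)) = -14*(-2 + 15) = -14*13 = -182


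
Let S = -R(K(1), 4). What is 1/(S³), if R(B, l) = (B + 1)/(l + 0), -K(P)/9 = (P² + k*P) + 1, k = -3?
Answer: -8/125 ≈ -0.064000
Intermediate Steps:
K(P) = -9 - 9*P² + 27*P (K(P) = -9*((P² - 3*P) + 1) = -9*(1 + P² - 3*P) = -9 - 9*P² + 27*P)
R(B, l) = (1 + B)/l
S = -5/2 (S = -(1 + (-9 - 9*1² + 27*1))/4 = -(1 + (-9 - 9*1 + 27))/4 = -(1 + (-9 - 9 + 27))/4 = -(1 + 9)/4 = -10/4 = -1*5/2 = -5/2 ≈ -2.5000)
1/(S³) = 1/((-5/2)³) = 1/(-125/8) = -8/125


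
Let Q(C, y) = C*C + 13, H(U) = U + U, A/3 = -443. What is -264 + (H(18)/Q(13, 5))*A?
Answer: -47946/91 ≈ -526.88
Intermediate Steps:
A = -1329 (A = 3*(-443) = -1329)
H(U) = 2*U
Q(C, y) = 13 + C² (Q(C, y) = C² + 13 = 13 + C²)
-264 + (H(18)/Q(13, 5))*A = -264 + ((2*18)/(13 + 13²))*(-1329) = -264 + (36/(13 + 169))*(-1329) = -264 + (36/182)*(-1329) = -264 + (36*(1/182))*(-1329) = -264 + (18/91)*(-1329) = -264 - 23922/91 = -47946/91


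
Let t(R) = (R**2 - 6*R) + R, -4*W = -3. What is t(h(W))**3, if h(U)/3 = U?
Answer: -970299/4096 ≈ -236.89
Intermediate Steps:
W = 3/4 (W = -1/4*(-3) = 3/4 ≈ 0.75000)
h(U) = 3*U
t(R) = R**2 - 5*R
t(h(W))**3 = ((3*(3/4))*(-5 + 3*(3/4)))**3 = (9*(-5 + 9/4)/4)**3 = ((9/4)*(-11/4))**3 = (-99/16)**3 = -970299/4096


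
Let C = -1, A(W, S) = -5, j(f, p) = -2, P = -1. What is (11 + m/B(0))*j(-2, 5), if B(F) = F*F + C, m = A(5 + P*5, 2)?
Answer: -32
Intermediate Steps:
m = -5
B(F) = -1 + F² (B(F) = F*F - 1 = F² - 1 = -1 + F²)
(11 + m/B(0))*j(-2, 5) = (11 - 5/(-1 + 0²))*(-2) = (11 - 5/(-1 + 0))*(-2) = (11 - 5/(-1))*(-2) = (11 - 5*(-1))*(-2) = (11 + 5)*(-2) = 16*(-2) = -32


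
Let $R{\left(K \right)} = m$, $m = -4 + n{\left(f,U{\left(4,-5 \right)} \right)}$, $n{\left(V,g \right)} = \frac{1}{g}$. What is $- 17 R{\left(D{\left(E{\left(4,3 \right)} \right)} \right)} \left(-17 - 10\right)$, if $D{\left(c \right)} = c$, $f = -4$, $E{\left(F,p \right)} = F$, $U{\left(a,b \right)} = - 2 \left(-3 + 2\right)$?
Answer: $- \frac{3213}{2} \approx -1606.5$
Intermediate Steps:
$U{\left(a,b \right)} = 2$ ($U{\left(a,b \right)} = \left(-2\right) \left(-1\right) = 2$)
$m = - \frac{7}{2}$ ($m = -4 + \frac{1}{2} = - \frac{7}{2} \approx -3.5$)
$R{\left(K \right)} = - \frac{7}{2}$
$- 17 R{\left(D{\left(E{\left(4,3 \right)} \right)} \right)} \left(-17 - 10\right) = \left(-17\right) \left(- \frac{7}{2}\right) \left(-17 - 10\right) = \frac{119 \left(-17 - 10\right)}{2} = \frac{119}{2} \left(-27\right) = - \frac{3213}{2}$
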